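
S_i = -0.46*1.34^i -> [-0.46, -0.62, -0.83, -1.11, -1.48]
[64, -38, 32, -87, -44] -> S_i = Random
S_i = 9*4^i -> [9, 36, 144, 576, 2304]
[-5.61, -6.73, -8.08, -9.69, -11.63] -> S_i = -5.61*1.20^i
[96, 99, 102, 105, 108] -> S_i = 96 + 3*i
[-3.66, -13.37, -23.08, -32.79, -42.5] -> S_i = -3.66 + -9.71*i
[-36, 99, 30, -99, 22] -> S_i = Random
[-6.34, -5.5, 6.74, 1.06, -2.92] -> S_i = Random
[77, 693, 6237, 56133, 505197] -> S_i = 77*9^i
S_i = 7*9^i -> [7, 63, 567, 5103, 45927]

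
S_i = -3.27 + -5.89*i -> [-3.27, -9.16, -15.05, -20.94, -26.83]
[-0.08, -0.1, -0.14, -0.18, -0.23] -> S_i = -0.08*1.30^i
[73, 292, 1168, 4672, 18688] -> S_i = 73*4^i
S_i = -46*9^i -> [-46, -414, -3726, -33534, -301806]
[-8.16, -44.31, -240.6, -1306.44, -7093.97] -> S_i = -8.16*5.43^i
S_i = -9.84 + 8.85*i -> [-9.84, -0.99, 7.86, 16.71, 25.56]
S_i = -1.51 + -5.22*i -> [-1.51, -6.73, -11.95, -17.17, -22.39]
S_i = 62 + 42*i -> [62, 104, 146, 188, 230]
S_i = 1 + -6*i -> [1, -5, -11, -17, -23]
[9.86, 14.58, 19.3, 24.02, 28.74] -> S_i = 9.86 + 4.72*i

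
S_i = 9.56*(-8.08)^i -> [9.56, -77.24, 624.14, -5043.03, 40747.72]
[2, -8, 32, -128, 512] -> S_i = 2*-4^i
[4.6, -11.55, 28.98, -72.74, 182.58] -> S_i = 4.60*(-2.51)^i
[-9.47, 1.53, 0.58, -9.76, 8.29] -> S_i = Random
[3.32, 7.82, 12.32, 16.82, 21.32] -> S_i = 3.32 + 4.50*i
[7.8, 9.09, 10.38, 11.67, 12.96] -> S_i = 7.80 + 1.29*i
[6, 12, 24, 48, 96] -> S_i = 6*2^i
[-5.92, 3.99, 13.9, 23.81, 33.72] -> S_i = -5.92 + 9.91*i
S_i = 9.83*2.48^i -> [9.83, 24.38, 60.46, 149.94, 371.84]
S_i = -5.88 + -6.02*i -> [-5.88, -11.9, -17.92, -23.94, -29.96]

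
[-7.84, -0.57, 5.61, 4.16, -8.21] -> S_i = Random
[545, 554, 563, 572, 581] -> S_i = 545 + 9*i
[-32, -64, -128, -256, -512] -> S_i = -32*2^i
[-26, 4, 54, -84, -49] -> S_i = Random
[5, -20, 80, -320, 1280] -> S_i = 5*-4^i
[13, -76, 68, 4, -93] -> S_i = Random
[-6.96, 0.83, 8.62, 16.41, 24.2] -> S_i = -6.96 + 7.79*i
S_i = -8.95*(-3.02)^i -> [-8.95, 27.03, -81.63, 246.52, -744.48]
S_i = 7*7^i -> [7, 49, 343, 2401, 16807]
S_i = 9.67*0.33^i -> [9.67, 3.19, 1.05, 0.35, 0.11]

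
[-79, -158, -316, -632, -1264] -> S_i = -79*2^i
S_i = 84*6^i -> [84, 504, 3024, 18144, 108864]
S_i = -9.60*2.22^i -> [-9.6, -21.31, -47.31, -105.03, -233.18]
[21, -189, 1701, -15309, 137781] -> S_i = 21*-9^i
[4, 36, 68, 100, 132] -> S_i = 4 + 32*i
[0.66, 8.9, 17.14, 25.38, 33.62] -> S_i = 0.66 + 8.24*i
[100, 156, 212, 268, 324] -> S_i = 100 + 56*i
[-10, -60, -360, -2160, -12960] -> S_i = -10*6^i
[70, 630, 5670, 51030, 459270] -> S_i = 70*9^i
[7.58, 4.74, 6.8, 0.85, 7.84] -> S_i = Random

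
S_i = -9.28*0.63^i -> [-9.28, -5.85, -3.68, -2.32, -1.46]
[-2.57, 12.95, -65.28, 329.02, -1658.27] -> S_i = -2.57*(-5.04)^i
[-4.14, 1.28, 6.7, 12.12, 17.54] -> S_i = -4.14 + 5.42*i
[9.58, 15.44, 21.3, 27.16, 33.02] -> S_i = 9.58 + 5.86*i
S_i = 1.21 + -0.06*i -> [1.21, 1.15, 1.09, 1.03, 0.97]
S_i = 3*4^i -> [3, 12, 48, 192, 768]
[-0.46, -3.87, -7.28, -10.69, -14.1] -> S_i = -0.46 + -3.41*i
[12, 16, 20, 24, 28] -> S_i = 12 + 4*i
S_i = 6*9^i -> [6, 54, 486, 4374, 39366]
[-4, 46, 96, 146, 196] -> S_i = -4 + 50*i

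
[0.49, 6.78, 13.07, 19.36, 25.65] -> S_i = 0.49 + 6.29*i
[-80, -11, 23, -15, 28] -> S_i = Random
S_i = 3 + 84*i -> [3, 87, 171, 255, 339]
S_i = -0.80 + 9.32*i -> [-0.8, 8.52, 17.84, 27.16, 36.48]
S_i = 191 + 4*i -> [191, 195, 199, 203, 207]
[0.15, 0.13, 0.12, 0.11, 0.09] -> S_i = 0.15*0.89^i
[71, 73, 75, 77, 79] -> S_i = 71 + 2*i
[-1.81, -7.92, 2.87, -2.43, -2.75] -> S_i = Random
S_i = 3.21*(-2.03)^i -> [3.21, -6.52, 13.23, -26.85, 54.51]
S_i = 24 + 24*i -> [24, 48, 72, 96, 120]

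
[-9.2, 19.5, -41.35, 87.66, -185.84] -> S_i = -9.20*(-2.12)^i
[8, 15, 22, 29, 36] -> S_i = 8 + 7*i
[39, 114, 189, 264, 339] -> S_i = 39 + 75*i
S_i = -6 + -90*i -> [-6, -96, -186, -276, -366]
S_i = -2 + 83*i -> [-2, 81, 164, 247, 330]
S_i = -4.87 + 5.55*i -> [-4.87, 0.68, 6.23, 11.78, 17.33]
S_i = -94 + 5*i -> [-94, -89, -84, -79, -74]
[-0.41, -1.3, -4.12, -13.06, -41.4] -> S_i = -0.41*3.17^i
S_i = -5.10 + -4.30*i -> [-5.1, -9.4, -13.7, -18.0, -22.3]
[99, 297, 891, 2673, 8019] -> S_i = 99*3^i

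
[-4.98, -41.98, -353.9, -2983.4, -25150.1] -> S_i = -4.98*8.43^i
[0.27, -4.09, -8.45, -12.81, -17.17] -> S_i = 0.27 + -4.36*i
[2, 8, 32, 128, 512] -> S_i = 2*4^i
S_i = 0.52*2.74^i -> [0.52, 1.42, 3.9, 10.7, 29.31]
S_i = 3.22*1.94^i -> [3.22, 6.25, 12.12, 23.51, 45.61]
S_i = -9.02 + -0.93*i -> [-9.02, -9.95, -10.88, -11.81, -12.74]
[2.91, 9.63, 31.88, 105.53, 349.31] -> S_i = 2.91*3.31^i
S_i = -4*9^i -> [-4, -36, -324, -2916, -26244]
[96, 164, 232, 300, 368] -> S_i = 96 + 68*i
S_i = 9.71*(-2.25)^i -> [9.71, -21.85, 49.16, -110.6, 248.86]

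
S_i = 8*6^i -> [8, 48, 288, 1728, 10368]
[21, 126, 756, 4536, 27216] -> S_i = 21*6^i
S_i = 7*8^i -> [7, 56, 448, 3584, 28672]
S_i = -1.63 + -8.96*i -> [-1.63, -10.59, -19.55, -28.51, -37.47]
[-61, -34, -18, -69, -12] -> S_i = Random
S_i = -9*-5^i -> [-9, 45, -225, 1125, -5625]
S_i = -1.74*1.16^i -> [-1.74, -2.02, -2.34, -2.72, -3.15]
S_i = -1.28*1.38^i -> [-1.28, -1.77, -2.44, -3.36, -4.64]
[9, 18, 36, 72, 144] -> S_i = 9*2^i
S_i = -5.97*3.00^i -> [-5.97, -17.91, -53.73, -161.19, -483.57]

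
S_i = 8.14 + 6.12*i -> [8.14, 14.26, 20.38, 26.5, 32.62]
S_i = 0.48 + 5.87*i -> [0.48, 6.35, 12.22, 18.09, 23.96]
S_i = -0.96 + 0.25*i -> [-0.96, -0.71, -0.46, -0.21, 0.04]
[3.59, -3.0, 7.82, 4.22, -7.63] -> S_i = Random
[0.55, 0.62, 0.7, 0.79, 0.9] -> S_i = 0.55*1.13^i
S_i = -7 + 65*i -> [-7, 58, 123, 188, 253]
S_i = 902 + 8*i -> [902, 910, 918, 926, 934]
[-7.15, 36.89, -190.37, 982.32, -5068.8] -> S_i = -7.15*(-5.16)^i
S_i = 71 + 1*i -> [71, 72, 73, 74, 75]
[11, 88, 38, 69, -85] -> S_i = Random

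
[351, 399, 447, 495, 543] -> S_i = 351 + 48*i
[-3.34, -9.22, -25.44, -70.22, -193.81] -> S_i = -3.34*2.76^i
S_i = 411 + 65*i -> [411, 476, 541, 606, 671]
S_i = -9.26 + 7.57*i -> [-9.26, -1.69, 5.88, 13.45, 21.02]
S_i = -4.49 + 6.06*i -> [-4.49, 1.57, 7.63, 13.69, 19.75]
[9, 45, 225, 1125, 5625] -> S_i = 9*5^i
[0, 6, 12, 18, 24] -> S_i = 0 + 6*i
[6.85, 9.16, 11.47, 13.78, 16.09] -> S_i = 6.85 + 2.31*i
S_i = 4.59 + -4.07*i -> [4.59, 0.52, -3.55, -7.62, -11.69]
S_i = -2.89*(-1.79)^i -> [-2.89, 5.17, -9.26, 16.58, -29.67]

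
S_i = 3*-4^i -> [3, -12, 48, -192, 768]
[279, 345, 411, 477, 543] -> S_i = 279 + 66*i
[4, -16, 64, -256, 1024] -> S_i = 4*-4^i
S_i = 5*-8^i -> [5, -40, 320, -2560, 20480]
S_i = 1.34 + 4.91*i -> [1.34, 6.25, 11.16, 16.07, 20.98]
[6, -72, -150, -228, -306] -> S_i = 6 + -78*i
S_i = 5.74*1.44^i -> [5.74, 8.27, 11.9, 17.14, 24.68]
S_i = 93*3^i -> [93, 279, 837, 2511, 7533]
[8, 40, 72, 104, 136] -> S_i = 8 + 32*i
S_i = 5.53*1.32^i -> [5.53, 7.3, 9.64, 12.72, 16.79]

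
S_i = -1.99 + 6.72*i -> [-1.99, 4.73, 11.45, 18.17, 24.89]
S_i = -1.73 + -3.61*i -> [-1.73, -5.34, -8.95, -12.56, -16.17]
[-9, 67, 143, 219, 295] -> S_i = -9 + 76*i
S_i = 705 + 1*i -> [705, 706, 707, 708, 709]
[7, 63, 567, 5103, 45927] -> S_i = 7*9^i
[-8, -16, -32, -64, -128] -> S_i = -8*2^i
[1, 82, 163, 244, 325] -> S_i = 1 + 81*i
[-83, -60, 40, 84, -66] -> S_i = Random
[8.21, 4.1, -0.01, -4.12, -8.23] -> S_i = 8.21 + -4.11*i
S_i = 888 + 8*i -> [888, 896, 904, 912, 920]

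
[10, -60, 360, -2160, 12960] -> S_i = 10*-6^i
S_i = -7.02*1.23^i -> [-7.02, -8.63, -10.62, -13.06, -16.07]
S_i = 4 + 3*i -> [4, 7, 10, 13, 16]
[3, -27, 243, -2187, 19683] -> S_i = 3*-9^i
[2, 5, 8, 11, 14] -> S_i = 2 + 3*i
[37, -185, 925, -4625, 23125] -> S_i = 37*-5^i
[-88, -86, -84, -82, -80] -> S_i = -88 + 2*i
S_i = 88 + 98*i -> [88, 186, 284, 382, 480]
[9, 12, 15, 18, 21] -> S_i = 9 + 3*i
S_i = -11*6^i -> [-11, -66, -396, -2376, -14256]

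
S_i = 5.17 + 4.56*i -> [5.17, 9.73, 14.29, 18.85, 23.41]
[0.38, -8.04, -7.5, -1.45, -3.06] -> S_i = Random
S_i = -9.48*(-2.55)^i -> [-9.48, 24.17, -61.64, 157.19, -400.84]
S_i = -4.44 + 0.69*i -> [-4.44, -3.75, -3.06, -2.37, -1.68]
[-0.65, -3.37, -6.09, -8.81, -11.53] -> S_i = -0.65 + -2.72*i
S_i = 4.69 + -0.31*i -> [4.69, 4.38, 4.07, 3.76, 3.45]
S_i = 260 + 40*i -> [260, 300, 340, 380, 420]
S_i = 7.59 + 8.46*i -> [7.59, 16.05, 24.51, 32.97, 41.43]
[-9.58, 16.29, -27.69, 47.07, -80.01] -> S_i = -9.58*(-1.70)^i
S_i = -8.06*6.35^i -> [-8.06, -51.18, -325.0, -2063.75, -13104.79]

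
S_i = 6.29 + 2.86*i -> [6.29, 9.15, 12.01, 14.87, 17.73]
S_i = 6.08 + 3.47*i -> [6.08, 9.55, 13.02, 16.49, 19.96]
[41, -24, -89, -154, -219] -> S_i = 41 + -65*i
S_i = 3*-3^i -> [3, -9, 27, -81, 243]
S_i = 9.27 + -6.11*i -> [9.27, 3.16, -2.95, -9.06, -15.17]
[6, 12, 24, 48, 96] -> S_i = 6*2^i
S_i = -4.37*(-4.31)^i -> [-4.37, 18.83, -81.18, 349.88, -1507.96]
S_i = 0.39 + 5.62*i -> [0.39, 6.01, 11.63, 17.25, 22.87]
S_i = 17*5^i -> [17, 85, 425, 2125, 10625]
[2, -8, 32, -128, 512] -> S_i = 2*-4^i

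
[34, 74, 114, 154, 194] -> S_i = 34 + 40*i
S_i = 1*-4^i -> [1, -4, 16, -64, 256]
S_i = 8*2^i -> [8, 16, 32, 64, 128]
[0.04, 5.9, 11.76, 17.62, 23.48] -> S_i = 0.04 + 5.86*i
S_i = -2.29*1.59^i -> [-2.29, -3.64, -5.79, -9.21, -14.64]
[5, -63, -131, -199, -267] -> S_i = 5 + -68*i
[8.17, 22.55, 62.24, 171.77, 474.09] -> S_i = 8.17*2.76^i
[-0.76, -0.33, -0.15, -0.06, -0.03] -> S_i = -0.76*0.44^i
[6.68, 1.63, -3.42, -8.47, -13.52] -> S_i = 6.68 + -5.05*i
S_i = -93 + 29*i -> [-93, -64, -35, -6, 23]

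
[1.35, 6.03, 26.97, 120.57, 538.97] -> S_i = 1.35*4.47^i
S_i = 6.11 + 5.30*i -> [6.11, 11.41, 16.71, 22.01, 27.31]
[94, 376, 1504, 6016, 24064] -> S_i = 94*4^i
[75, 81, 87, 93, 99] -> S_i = 75 + 6*i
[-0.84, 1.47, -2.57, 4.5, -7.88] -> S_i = -0.84*(-1.75)^i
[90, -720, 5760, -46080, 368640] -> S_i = 90*-8^i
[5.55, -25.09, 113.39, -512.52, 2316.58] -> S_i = 5.55*(-4.52)^i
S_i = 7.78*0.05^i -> [7.78, 0.39, 0.02, 0.0, 0.0]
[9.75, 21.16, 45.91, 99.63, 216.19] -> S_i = 9.75*2.17^i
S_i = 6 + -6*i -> [6, 0, -6, -12, -18]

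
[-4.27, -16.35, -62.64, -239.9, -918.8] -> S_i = -4.27*3.83^i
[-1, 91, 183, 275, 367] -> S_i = -1 + 92*i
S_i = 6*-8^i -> [6, -48, 384, -3072, 24576]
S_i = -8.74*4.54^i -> [-8.74, -39.68, -180.15, -817.86, -3713.08]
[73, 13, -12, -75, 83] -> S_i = Random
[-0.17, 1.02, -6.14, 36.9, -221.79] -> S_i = -0.17*(-6.01)^i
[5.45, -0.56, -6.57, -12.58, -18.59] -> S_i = 5.45 + -6.01*i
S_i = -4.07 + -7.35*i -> [-4.07, -11.42, -18.77, -26.12, -33.47]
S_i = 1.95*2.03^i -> [1.95, 3.96, 8.04, 16.31, 33.11]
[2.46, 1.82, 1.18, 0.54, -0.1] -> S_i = 2.46 + -0.64*i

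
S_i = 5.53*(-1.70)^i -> [5.53, -9.4, 15.98, -27.17, 46.19]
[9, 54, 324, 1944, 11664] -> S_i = 9*6^i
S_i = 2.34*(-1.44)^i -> [2.34, -3.37, 4.85, -6.99, 10.06]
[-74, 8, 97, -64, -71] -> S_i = Random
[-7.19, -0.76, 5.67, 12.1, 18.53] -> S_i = -7.19 + 6.43*i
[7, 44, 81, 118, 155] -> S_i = 7 + 37*i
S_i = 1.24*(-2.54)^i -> [1.24, -3.15, 8.0, -20.32, 51.61]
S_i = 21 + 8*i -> [21, 29, 37, 45, 53]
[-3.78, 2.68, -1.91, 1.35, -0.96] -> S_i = -3.78*(-0.71)^i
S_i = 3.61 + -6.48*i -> [3.61, -2.87, -9.35, -15.83, -22.31]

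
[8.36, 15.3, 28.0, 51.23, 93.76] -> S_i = 8.36*1.83^i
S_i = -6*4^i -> [-6, -24, -96, -384, -1536]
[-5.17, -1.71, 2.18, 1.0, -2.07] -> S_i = Random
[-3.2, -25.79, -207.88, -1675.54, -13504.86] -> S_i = -3.20*8.06^i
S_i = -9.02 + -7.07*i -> [-9.02, -16.09, -23.16, -30.23, -37.3]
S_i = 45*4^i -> [45, 180, 720, 2880, 11520]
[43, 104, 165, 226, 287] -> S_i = 43 + 61*i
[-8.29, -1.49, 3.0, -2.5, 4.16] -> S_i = Random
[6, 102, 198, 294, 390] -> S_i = 6 + 96*i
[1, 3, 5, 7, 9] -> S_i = 1 + 2*i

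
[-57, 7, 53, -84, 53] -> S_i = Random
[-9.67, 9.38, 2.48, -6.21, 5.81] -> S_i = Random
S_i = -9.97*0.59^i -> [-9.97, -5.88, -3.47, -2.05, -1.21]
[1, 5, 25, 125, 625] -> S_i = 1*5^i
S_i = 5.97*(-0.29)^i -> [5.97, -1.73, 0.5, -0.15, 0.04]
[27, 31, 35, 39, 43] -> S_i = 27 + 4*i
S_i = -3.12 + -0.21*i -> [-3.12, -3.33, -3.54, -3.75, -3.96]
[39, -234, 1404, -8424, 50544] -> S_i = 39*-6^i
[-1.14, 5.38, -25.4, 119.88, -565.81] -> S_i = -1.14*(-4.72)^i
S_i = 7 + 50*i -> [7, 57, 107, 157, 207]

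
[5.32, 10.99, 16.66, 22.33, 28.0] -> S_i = 5.32 + 5.67*i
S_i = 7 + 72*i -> [7, 79, 151, 223, 295]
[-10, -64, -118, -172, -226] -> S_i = -10 + -54*i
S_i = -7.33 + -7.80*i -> [-7.33, -15.13, -22.93, -30.73, -38.53]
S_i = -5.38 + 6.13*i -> [-5.38, 0.75, 6.88, 13.01, 19.14]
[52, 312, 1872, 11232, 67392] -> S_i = 52*6^i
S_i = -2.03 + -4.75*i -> [-2.03, -6.78, -11.53, -16.28, -21.03]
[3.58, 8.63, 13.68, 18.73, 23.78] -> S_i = 3.58 + 5.05*i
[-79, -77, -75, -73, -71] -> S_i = -79 + 2*i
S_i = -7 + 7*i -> [-7, 0, 7, 14, 21]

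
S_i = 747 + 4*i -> [747, 751, 755, 759, 763]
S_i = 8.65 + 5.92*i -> [8.65, 14.57, 20.49, 26.41, 32.33]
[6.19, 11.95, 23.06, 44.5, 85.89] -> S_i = 6.19*1.93^i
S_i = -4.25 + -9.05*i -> [-4.25, -13.3, -22.35, -31.4, -40.45]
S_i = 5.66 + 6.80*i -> [5.66, 12.46, 19.26, 26.06, 32.86]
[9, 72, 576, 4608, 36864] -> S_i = 9*8^i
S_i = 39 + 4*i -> [39, 43, 47, 51, 55]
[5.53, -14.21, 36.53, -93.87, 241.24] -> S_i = 5.53*(-2.57)^i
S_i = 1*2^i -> [1, 2, 4, 8, 16]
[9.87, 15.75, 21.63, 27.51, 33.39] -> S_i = 9.87 + 5.88*i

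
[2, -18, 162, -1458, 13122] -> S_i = 2*-9^i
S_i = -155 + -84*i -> [-155, -239, -323, -407, -491]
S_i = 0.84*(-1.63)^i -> [0.84, -1.37, 2.23, -3.64, 5.93]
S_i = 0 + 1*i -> [0, 1, 2, 3, 4]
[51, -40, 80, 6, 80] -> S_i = Random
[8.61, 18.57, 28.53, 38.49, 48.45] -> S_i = 8.61 + 9.96*i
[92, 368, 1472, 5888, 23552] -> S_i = 92*4^i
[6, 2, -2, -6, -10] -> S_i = 6 + -4*i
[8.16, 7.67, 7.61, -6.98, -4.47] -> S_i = Random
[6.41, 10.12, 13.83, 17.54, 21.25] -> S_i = 6.41 + 3.71*i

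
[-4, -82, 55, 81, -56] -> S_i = Random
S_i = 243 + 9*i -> [243, 252, 261, 270, 279]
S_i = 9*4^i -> [9, 36, 144, 576, 2304]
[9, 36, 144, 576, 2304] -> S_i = 9*4^i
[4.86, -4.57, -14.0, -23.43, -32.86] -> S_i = 4.86 + -9.43*i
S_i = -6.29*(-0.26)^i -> [-6.29, 1.64, -0.43, 0.11, -0.03]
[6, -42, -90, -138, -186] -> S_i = 6 + -48*i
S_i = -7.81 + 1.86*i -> [-7.81, -5.95, -4.09, -2.23, -0.37]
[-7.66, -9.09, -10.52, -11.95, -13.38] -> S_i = -7.66 + -1.43*i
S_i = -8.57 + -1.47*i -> [-8.57, -10.04, -11.51, -12.98, -14.45]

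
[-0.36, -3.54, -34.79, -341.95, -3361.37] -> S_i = -0.36*9.83^i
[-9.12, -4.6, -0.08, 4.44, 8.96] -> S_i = -9.12 + 4.52*i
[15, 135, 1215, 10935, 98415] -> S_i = 15*9^i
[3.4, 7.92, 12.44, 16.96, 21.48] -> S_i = 3.40 + 4.52*i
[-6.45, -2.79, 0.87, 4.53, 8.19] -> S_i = -6.45 + 3.66*i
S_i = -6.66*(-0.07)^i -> [-6.66, 0.47, -0.03, 0.0, -0.0]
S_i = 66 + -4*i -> [66, 62, 58, 54, 50]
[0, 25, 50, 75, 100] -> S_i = 0 + 25*i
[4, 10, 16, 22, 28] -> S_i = 4 + 6*i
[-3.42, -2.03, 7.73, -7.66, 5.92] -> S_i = Random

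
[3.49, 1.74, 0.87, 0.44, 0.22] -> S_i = 3.49*0.50^i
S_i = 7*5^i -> [7, 35, 175, 875, 4375]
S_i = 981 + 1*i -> [981, 982, 983, 984, 985]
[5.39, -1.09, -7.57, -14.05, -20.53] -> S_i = 5.39 + -6.48*i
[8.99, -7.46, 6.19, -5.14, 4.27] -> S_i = 8.99*(-0.83)^i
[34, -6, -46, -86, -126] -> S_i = 34 + -40*i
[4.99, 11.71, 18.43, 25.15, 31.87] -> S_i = 4.99 + 6.72*i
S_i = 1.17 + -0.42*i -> [1.17, 0.75, 0.33, -0.09, -0.51]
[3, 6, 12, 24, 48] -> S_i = 3*2^i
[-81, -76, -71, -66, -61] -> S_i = -81 + 5*i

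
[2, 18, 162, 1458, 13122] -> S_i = 2*9^i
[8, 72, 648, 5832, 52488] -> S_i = 8*9^i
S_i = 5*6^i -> [5, 30, 180, 1080, 6480]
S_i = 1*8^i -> [1, 8, 64, 512, 4096]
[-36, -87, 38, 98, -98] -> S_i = Random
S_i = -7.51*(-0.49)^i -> [-7.51, 3.68, -1.8, 0.88, -0.43]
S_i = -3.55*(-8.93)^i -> [-3.55, 31.7, -283.09, 2528.03, -22575.33]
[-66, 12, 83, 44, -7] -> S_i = Random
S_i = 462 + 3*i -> [462, 465, 468, 471, 474]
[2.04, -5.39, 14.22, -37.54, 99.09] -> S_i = 2.04*(-2.64)^i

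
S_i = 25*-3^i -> [25, -75, 225, -675, 2025]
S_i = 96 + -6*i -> [96, 90, 84, 78, 72]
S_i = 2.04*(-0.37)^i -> [2.04, -0.75, 0.28, -0.1, 0.04]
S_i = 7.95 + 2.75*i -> [7.95, 10.7, 13.45, 16.2, 18.95]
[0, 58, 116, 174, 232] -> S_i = 0 + 58*i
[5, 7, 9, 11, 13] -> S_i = 5 + 2*i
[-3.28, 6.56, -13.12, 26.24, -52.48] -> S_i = -3.28*(-2.00)^i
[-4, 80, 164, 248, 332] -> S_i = -4 + 84*i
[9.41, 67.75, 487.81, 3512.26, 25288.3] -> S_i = 9.41*7.20^i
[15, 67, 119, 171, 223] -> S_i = 15 + 52*i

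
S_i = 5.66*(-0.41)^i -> [5.66, -2.32, 0.95, -0.39, 0.16]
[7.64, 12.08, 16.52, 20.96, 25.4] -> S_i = 7.64 + 4.44*i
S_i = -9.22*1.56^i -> [-9.22, -14.38, -22.44, -35.0, -54.6]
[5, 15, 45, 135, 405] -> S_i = 5*3^i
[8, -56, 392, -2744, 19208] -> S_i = 8*-7^i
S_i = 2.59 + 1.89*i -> [2.59, 4.48, 6.37, 8.26, 10.15]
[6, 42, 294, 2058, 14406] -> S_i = 6*7^i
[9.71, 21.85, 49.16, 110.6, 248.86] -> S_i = 9.71*2.25^i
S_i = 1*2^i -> [1, 2, 4, 8, 16]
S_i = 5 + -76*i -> [5, -71, -147, -223, -299]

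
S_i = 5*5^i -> [5, 25, 125, 625, 3125]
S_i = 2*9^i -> [2, 18, 162, 1458, 13122]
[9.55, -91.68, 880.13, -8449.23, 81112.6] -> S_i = 9.55*(-9.60)^i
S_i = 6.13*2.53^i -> [6.13, 15.51, 39.24, 99.27, 251.16]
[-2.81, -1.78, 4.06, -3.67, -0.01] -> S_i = Random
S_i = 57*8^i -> [57, 456, 3648, 29184, 233472]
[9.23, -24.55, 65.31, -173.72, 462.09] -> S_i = 9.23*(-2.66)^i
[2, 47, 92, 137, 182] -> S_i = 2 + 45*i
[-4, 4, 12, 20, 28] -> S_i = -4 + 8*i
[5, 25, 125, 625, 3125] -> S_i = 5*5^i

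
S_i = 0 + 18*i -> [0, 18, 36, 54, 72]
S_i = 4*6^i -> [4, 24, 144, 864, 5184]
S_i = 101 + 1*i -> [101, 102, 103, 104, 105]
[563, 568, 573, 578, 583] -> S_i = 563 + 5*i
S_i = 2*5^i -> [2, 10, 50, 250, 1250]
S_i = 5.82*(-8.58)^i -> [5.82, -49.94, 428.45, -3676.08, 31540.76]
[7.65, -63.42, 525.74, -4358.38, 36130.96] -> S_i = 7.65*(-8.29)^i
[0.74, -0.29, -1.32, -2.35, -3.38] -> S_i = 0.74 + -1.03*i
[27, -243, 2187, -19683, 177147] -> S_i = 27*-9^i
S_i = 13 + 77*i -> [13, 90, 167, 244, 321]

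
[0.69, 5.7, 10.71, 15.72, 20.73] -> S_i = 0.69 + 5.01*i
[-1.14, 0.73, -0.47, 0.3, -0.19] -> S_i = -1.14*(-0.64)^i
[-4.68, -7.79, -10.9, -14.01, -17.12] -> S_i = -4.68 + -3.11*i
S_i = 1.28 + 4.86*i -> [1.28, 6.14, 11.0, 15.86, 20.72]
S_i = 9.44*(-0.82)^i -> [9.44, -7.74, 6.35, -5.2, 4.27]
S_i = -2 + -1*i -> [-2, -3, -4, -5, -6]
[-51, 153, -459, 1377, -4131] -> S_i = -51*-3^i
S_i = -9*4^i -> [-9, -36, -144, -576, -2304]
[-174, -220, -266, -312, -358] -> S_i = -174 + -46*i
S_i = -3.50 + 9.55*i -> [-3.5, 6.05, 15.6, 25.15, 34.7]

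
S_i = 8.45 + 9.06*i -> [8.45, 17.51, 26.57, 35.63, 44.69]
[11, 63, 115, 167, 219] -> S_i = 11 + 52*i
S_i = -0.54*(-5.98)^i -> [-0.54, 3.23, -19.31, 115.48, -690.56]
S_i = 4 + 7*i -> [4, 11, 18, 25, 32]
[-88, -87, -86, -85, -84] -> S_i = -88 + 1*i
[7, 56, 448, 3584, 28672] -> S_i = 7*8^i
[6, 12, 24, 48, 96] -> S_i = 6*2^i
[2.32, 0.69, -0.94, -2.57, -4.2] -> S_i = 2.32 + -1.63*i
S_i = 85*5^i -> [85, 425, 2125, 10625, 53125]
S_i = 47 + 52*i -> [47, 99, 151, 203, 255]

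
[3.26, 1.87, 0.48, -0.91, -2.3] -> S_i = 3.26 + -1.39*i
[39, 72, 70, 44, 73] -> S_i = Random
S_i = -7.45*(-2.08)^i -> [-7.45, 15.5, -32.23, 67.04, -139.45]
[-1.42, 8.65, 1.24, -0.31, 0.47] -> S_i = Random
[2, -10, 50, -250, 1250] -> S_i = 2*-5^i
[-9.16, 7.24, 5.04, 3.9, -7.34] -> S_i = Random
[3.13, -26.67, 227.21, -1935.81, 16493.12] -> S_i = 3.13*(-8.52)^i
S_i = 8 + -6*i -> [8, 2, -4, -10, -16]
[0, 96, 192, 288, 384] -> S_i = 0 + 96*i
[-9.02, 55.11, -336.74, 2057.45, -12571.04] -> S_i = -9.02*(-6.11)^i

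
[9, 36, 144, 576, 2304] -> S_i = 9*4^i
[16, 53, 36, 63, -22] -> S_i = Random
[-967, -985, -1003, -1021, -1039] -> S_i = -967 + -18*i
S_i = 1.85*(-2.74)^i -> [1.85, -5.07, 13.89, -38.06, 104.27]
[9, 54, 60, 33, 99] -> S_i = Random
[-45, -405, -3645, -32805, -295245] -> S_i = -45*9^i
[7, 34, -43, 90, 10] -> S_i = Random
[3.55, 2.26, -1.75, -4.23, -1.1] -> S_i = Random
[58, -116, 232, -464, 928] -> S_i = 58*-2^i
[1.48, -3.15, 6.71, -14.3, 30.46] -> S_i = 1.48*(-2.13)^i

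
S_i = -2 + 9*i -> [-2, 7, 16, 25, 34]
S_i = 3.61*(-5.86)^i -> [3.61, -21.15, 123.97, -726.44, 4256.94]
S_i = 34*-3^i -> [34, -102, 306, -918, 2754]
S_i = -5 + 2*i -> [-5, -3, -1, 1, 3]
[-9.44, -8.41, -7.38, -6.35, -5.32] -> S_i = -9.44 + 1.03*i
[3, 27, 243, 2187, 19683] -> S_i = 3*9^i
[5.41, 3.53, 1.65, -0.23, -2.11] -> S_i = 5.41 + -1.88*i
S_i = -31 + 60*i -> [-31, 29, 89, 149, 209]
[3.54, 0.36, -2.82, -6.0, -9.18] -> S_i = 3.54 + -3.18*i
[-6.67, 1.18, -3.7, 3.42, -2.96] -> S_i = Random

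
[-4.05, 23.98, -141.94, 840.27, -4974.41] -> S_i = -4.05*(-5.92)^i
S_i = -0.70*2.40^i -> [-0.7, -1.68, -4.03, -9.68, -23.22]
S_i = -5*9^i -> [-5, -45, -405, -3645, -32805]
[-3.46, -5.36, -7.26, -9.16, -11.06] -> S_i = -3.46 + -1.90*i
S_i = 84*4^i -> [84, 336, 1344, 5376, 21504]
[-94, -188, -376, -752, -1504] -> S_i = -94*2^i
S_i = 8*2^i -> [8, 16, 32, 64, 128]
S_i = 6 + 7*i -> [6, 13, 20, 27, 34]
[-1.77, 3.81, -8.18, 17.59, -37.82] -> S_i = -1.77*(-2.15)^i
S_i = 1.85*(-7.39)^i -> [1.85, -13.67, 101.03, -746.63, 5517.59]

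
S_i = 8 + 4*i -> [8, 12, 16, 20, 24]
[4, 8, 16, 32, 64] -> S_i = 4*2^i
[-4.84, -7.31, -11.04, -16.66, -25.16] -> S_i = -4.84*1.51^i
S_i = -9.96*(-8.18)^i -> [-9.96, 81.47, -666.45, 5451.54, -44593.6]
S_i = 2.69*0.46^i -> [2.69, 1.24, 0.57, 0.26, 0.12]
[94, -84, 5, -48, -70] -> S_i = Random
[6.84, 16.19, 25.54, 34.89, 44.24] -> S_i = 6.84 + 9.35*i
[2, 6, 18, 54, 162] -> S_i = 2*3^i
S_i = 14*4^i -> [14, 56, 224, 896, 3584]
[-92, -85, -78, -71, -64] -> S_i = -92 + 7*i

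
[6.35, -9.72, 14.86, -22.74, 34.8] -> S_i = 6.35*(-1.53)^i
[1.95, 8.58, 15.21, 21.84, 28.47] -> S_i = 1.95 + 6.63*i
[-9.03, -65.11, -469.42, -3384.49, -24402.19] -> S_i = -9.03*7.21^i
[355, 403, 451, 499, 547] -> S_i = 355 + 48*i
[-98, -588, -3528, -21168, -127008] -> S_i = -98*6^i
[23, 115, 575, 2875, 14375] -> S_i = 23*5^i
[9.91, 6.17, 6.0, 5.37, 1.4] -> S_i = Random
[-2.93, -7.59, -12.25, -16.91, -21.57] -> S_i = -2.93 + -4.66*i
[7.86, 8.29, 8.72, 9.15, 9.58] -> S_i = 7.86 + 0.43*i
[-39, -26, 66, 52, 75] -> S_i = Random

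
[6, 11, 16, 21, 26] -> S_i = 6 + 5*i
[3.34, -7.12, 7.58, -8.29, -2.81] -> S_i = Random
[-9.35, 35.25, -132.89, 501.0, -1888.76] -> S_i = -9.35*(-3.77)^i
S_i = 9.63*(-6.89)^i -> [9.63, -66.35, 457.16, -3149.81, 21702.17]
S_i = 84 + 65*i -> [84, 149, 214, 279, 344]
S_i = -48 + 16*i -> [-48, -32, -16, 0, 16]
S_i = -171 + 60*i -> [-171, -111, -51, 9, 69]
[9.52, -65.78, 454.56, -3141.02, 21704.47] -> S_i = 9.52*(-6.91)^i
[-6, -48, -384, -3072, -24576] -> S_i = -6*8^i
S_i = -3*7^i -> [-3, -21, -147, -1029, -7203]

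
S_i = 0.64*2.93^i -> [0.64, 1.88, 5.49, 16.1, 47.17]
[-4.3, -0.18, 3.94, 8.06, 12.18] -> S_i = -4.30 + 4.12*i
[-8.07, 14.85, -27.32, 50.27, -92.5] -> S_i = -8.07*(-1.84)^i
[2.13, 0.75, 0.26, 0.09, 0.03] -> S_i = 2.13*0.35^i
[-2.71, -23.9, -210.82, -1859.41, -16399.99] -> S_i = -2.71*8.82^i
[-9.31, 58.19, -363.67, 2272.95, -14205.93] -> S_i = -9.31*(-6.25)^i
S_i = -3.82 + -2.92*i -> [-3.82, -6.74, -9.66, -12.58, -15.5]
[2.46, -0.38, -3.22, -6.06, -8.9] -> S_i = 2.46 + -2.84*i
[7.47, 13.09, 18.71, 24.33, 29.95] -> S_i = 7.47 + 5.62*i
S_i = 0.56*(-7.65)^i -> [0.56, -4.28, 32.77, -250.71, 1917.93]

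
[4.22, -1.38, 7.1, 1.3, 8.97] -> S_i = Random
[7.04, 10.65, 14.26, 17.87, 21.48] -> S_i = 7.04 + 3.61*i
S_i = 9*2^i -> [9, 18, 36, 72, 144]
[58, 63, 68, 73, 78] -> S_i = 58 + 5*i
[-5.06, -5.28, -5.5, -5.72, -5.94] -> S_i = -5.06 + -0.22*i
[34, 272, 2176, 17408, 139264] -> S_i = 34*8^i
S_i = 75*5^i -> [75, 375, 1875, 9375, 46875]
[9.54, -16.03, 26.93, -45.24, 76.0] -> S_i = 9.54*(-1.68)^i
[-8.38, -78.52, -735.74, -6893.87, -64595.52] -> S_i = -8.38*9.37^i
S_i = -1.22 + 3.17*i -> [-1.22, 1.95, 5.12, 8.29, 11.46]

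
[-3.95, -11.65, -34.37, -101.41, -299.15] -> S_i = -3.95*2.95^i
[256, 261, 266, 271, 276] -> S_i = 256 + 5*i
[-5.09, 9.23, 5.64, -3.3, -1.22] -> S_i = Random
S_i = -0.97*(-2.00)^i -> [-0.97, 1.94, -3.88, 7.76, -15.52]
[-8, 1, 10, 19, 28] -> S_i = -8 + 9*i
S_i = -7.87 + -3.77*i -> [-7.87, -11.64, -15.41, -19.18, -22.95]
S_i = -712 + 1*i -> [-712, -711, -710, -709, -708]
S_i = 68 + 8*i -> [68, 76, 84, 92, 100]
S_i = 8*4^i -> [8, 32, 128, 512, 2048]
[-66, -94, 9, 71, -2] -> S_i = Random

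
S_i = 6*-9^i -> [6, -54, 486, -4374, 39366]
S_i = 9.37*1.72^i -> [9.37, 16.12, 27.72, 47.68, 82.01]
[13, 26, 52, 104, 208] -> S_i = 13*2^i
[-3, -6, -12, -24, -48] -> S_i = -3*2^i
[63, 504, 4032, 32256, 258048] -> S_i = 63*8^i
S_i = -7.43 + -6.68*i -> [-7.43, -14.11, -20.79, -27.47, -34.15]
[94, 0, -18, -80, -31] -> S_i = Random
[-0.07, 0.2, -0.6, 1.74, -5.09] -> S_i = -0.07*(-2.92)^i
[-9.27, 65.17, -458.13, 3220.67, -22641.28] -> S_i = -9.27*(-7.03)^i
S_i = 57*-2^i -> [57, -114, 228, -456, 912]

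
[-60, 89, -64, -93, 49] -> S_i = Random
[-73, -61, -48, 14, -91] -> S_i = Random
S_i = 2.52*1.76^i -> [2.52, 4.44, 7.81, 13.74, 24.18]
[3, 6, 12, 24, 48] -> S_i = 3*2^i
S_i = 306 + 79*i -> [306, 385, 464, 543, 622]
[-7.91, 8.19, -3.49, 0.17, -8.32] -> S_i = Random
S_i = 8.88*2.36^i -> [8.88, 20.96, 49.46, 116.72, 275.46]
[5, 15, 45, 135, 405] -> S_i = 5*3^i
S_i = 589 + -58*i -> [589, 531, 473, 415, 357]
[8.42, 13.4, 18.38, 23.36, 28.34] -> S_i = 8.42 + 4.98*i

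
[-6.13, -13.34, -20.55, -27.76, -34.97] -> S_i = -6.13 + -7.21*i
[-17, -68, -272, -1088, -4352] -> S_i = -17*4^i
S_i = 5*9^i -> [5, 45, 405, 3645, 32805]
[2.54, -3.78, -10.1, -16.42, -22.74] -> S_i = 2.54 + -6.32*i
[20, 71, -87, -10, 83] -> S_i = Random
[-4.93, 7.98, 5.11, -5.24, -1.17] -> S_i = Random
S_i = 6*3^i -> [6, 18, 54, 162, 486]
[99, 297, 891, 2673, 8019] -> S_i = 99*3^i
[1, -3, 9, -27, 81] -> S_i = 1*-3^i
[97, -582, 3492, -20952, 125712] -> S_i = 97*-6^i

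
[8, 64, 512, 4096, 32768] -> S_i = 8*8^i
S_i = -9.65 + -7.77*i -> [-9.65, -17.42, -25.19, -32.96, -40.73]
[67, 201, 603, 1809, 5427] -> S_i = 67*3^i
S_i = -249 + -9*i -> [-249, -258, -267, -276, -285]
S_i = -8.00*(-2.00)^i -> [-8.0, 16.0, -32.0, 64.0, -128.0]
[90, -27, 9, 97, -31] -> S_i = Random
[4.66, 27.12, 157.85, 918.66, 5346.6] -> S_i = 4.66*5.82^i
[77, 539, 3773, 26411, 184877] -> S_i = 77*7^i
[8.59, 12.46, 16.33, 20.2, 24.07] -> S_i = 8.59 + 3.87*i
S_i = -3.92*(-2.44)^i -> [-3.92, 9.56, -23.34, 56.94, -138.95]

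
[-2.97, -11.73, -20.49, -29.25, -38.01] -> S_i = -2.97 + -8.76*i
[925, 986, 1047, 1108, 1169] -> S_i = 925 + 61*i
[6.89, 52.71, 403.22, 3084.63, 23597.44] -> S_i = 6.89*7.65^i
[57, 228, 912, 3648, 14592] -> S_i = 57*4^i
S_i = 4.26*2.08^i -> [4.26, 8.86, 18.43, 38.34, 79.74]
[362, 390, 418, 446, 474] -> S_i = 362 + 28*i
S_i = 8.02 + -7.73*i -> [8.02, 0.29, -7.44, -15.17, -22.9]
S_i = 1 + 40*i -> [1, 41, 81, 121, 161]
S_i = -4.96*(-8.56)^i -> [-4.96, 42.46, -363.44, 3111.02, -26630.34]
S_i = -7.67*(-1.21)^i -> [-7.67, 9.28, -11.23, 13.59, -16.44]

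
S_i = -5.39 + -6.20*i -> [-5.39, -11.59, -17.79, -23.99, -30.19]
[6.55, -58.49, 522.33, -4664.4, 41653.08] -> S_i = 6.55*(-8.93)^i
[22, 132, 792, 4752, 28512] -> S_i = 22*6^i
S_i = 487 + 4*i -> [487, 491, 495, 499, 503]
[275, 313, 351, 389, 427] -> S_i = 275 + 38*i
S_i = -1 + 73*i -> [-1, 72, 145, 218, 291]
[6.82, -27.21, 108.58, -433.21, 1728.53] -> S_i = 6.82*(-3.99)^i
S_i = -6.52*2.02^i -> [-6.52, -13.17, -26.6, -53.74, -108.56]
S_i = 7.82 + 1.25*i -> [7.82, 9.07, 10.32, 11.57, 12.82]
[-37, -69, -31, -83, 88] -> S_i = Random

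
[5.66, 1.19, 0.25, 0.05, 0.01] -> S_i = 5.66*0.21^i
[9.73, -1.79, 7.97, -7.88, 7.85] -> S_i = Random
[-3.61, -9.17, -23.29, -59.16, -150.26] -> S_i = -3.61*2.54^i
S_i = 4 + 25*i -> [4, 29, 54, 79, 104]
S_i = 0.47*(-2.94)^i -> [0.47, -1.38, 4.06, -11.94, 35.11]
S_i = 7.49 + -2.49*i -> [7.49, 5.0, 2.51, 0.02, -2.47]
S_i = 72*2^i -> [72, 144, 288, 576, 1152]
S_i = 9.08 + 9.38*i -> [9.08, 18.46, 27.84, 37.22, 46.6]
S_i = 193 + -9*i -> [193, 184, 175, 166, 157]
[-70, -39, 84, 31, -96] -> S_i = Random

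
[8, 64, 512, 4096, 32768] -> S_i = 8*8^i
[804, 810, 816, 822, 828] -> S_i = 804 + 6*i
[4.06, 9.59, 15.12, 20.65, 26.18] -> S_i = 4.06 + 5.53*i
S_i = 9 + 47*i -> [9, 56, 103, 150, 197]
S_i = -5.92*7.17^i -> [-5.92, -42.45, -304.34, -2182.12, -15645.82]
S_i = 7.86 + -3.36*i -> [7.86, 4.5, 1.14, -2.22, -5.58]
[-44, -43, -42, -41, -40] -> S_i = -44 + 1*i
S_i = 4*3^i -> [4, 12, 36, 108, 324]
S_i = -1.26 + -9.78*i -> [-1.26, -11.04, -20.82, -30.6, -40.38]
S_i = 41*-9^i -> [41, -369, 3321, -29889, 269001]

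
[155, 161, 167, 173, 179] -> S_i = 155 + 6*i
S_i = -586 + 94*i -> [-586, -492, -398, -304, -210]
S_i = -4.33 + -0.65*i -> [-4.33, -4.98, -5.63, -6.28, -6.93]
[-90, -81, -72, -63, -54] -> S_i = -90 + 9*i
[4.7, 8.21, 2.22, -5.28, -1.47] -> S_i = Random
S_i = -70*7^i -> [-70, -490, -3430, -24010, -168070]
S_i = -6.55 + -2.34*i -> [-6.55, -8.89, -11.23, -13.57, -15.91]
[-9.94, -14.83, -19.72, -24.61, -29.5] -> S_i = -9.94 + -4.89*i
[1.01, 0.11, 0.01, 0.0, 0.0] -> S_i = 1.01*0.11^i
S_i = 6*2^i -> [6, 12, 24, 48, 96]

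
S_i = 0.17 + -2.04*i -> [0.17, -1.87, -3.91, -5.95, -7.99]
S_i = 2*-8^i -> [2, -16, 128, -1024, 8192]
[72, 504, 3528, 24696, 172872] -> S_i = 72*7^i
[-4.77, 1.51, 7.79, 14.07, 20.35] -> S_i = -4.77 + 6.28*i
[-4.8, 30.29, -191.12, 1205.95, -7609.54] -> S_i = -4.80*(-6.31)^i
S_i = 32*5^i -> [32, 160, 800, 4000, 20000]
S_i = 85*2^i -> [85, 170, 340, 680, 1360]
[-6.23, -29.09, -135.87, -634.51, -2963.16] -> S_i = -6.23*4.67^i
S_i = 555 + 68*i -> [555, 623, 691, 759, 827]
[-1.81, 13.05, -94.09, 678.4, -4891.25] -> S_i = -1.81*(-7.21)^i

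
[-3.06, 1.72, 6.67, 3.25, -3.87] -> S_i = Random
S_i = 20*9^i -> [20, 180, 1620, 14580, 131220]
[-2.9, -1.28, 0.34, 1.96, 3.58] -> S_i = -2.90 + 1.62*i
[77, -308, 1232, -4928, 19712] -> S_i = 77*-4^i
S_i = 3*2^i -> [3, 6, 12, 24, 48]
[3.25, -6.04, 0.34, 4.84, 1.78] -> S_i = Random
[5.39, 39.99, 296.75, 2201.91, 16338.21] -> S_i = 5.39*7.42^i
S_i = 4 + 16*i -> [4, 20, 36, 52, 68]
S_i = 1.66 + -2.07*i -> [1.66, -0.41, -2.48, -4.55, -6.62]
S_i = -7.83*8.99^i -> [-7.83, -70.39, -632.82, -5689.06, -51144.69]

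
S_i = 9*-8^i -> [9, -72, 576, -4608, 36864]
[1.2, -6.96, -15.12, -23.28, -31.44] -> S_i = 1.20 + -8.16*i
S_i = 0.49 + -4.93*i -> [0.49, -4.44, -9.37, -14.3, -19.23]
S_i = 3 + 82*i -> [3, 85, 167, 249, 331]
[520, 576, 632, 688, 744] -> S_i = 520 + 56*i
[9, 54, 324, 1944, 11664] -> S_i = 9*6^i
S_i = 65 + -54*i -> [65, 11, -43, -97, -151]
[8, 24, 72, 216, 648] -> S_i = 8*3^i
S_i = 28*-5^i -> [28, -140, 700, -3500, 17500]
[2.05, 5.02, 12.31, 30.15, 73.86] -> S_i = 2.05*2.45^i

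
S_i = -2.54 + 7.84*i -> [-2.54, 5.3, 13.14, 20.98, 28.82]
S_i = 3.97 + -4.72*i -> [3.97, -0.75, -5.47, -10.19, -14.91]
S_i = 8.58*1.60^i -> [8.58, 13.73, 21.96, 35.14, 56.23]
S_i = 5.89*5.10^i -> [5.89, 30.04, 153.2, 781.31, 3984.7]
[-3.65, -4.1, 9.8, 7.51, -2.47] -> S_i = Random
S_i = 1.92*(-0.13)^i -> [1.92, -0.25, 0.03, -0.0, 0.0]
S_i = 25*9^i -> [25, 225, 2025, 18225, 164025]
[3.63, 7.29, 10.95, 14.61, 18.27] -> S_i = 3.63 + 3.66*i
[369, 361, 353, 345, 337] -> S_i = 369 + -8*i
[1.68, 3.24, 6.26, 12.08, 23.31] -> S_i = 1.68*1.93^i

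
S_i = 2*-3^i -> [2, -6, 18, -54, 162]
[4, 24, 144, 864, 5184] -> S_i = 4*6^i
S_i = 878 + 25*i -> [878, 903, 928, 953, 978]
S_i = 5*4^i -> [5, 20, 80, 320, 1280]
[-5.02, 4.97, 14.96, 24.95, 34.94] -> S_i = -5.02 + 9.99*i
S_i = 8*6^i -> [8, 48, 288, 1728, 10368]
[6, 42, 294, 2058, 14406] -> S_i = 6*7^i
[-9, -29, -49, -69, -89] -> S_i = -9 + -20*i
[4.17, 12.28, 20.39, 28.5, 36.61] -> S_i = 4.17 + 8.11*i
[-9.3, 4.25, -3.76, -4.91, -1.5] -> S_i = Random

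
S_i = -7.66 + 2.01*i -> [-7.66, -5.65, -3.64, -1.63, 0.38]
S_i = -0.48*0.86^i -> [-0.48, -0.41, -0.36, -0.31, -0.26]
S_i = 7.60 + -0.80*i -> [7.6, 6.8, 6.0, 5.2, 4.4]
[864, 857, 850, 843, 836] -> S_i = 864 + -7*i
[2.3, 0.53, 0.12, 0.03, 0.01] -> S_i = 2.30*0.23^i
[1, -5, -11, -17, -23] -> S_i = 1 + -6*i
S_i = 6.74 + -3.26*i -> [6.74, 3.48, 0.22, -3.04, -6.3]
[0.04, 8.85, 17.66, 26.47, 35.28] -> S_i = 0.04 + 8.81*i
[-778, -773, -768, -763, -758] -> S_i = -778 + 5*i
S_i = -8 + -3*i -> [-8, -11, -14, -17, -20]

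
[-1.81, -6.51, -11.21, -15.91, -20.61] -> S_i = -1.81 + -4.70*i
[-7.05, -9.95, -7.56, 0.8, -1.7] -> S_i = Random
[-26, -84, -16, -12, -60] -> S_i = Random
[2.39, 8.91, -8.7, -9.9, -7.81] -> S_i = Random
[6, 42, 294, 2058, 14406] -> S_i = 6*7^i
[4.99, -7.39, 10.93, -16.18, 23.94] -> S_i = 4.99*(-1.48)^i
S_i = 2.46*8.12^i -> [2.46, 19.98, 162.2, 1317.05, 10694.47]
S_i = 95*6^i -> [95, 570, 3420, 20520, 123120]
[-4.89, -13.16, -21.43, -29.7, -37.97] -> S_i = -4.89 + -8.27*i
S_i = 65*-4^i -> [65, -260, 1040, -4160, 16640]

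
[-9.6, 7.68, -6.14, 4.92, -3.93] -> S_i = -9.60*(-0.80)^i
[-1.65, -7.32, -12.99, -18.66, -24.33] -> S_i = -1.65 + -5.67*i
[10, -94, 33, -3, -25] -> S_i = Random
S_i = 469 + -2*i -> [469, 467, 465, 463, 461]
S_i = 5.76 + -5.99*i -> [5.76, -0.23, -6.22, -12.21, -18.2]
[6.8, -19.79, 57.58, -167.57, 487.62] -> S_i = 6.80*(-2.91)^i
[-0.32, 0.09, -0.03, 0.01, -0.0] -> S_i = -0.32*(-0.28)^i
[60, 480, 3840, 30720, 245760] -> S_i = 60*8^i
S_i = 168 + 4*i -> [168, 172, 176, 180, 184]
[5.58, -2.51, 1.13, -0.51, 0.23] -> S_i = 5.58*(-0.45)^i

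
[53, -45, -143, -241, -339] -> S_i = 53 + -98*i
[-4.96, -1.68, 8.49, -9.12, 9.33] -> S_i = Random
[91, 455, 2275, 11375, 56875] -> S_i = 91*5^i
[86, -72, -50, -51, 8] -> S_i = Random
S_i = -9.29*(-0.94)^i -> [-9.29, 8.73, -8.21, 7.72, -7.25]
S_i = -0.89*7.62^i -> [-0.89, -6.78, -51.68, -393.78, -3000.61]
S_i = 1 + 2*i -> [1, 3, 5, 7, 9]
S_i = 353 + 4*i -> [353, 357, 361, 365, 369]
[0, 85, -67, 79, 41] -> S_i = Random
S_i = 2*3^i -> [2, 6, 18, 54, 162]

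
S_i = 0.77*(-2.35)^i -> [0.77, -1.81, 4.25, -9.99, 23.48]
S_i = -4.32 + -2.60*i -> [-4.32, -6.92, -9.52, -12.12, -14.72]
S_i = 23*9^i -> [23, 207, 1863, 16767, 150903]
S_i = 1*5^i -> [1, 5, 25, 125, 625]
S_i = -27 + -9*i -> [-27, -36, -45, -54, -63]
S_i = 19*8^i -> [19, 152, 1216, 9728, 77824]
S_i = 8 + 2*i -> [8, 10, 12, 14, 16]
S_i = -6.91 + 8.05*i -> [-6.91, 1.14, 9.19, 17.24, 25.29]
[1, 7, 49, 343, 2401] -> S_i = 1*7^i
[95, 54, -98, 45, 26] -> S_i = Random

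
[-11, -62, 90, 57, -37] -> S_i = Random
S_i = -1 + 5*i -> [-1, 4, 9, 14, 19]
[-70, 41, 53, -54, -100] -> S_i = Random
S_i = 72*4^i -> [72, 288, 1152, 4608, 18432]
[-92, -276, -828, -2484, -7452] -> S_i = -92*3^i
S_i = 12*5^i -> [12, 60, 300, 1500, 7500]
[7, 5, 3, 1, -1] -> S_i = 7 + -2*i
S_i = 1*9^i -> [1, 9, 81, 729, 6561]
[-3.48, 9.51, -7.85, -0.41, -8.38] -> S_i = Random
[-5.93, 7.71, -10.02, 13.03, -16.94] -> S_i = -5.93*(-1.30)^i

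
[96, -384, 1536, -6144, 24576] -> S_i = 96*-4^i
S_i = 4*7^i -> [4, 28, 196, 1372, 9604]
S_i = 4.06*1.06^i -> [4.06, 4.3, 4.56, 4.84, 5.13]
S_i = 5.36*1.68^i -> [5.36, 9.0, 15.13, 25.42, 42.7]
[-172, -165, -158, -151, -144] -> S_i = -172 + 7*i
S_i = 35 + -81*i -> [35, -46, -127, -208, -289]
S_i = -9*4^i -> [-9, -36, -144, -576, -2304]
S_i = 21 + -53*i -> [21, -32, -85, -138, -191]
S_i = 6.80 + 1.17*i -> [6.8, 7.97, 9.14, 10.31, 11.48]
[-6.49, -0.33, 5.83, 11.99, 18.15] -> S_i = -6.49 + 6.16*i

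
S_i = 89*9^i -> [89, 801, 7209, 64881, 583929]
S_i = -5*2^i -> [-5, -10, -20, -40, -80]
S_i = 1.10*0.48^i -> [1.1, 0.53, 0.25, 0.12, 0.06]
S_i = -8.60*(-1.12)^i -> [-8.6, 9.63, -10.79, 12.08, -13.53]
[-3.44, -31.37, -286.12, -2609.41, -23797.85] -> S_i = -3.44*9.12^i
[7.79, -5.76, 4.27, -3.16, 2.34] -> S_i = 7.79*(-0.74)^i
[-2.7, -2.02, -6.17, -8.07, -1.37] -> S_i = Random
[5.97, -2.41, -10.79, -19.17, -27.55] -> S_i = 5.97 + -8.38*i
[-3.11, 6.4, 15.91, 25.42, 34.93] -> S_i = -3.11 + 9.51*i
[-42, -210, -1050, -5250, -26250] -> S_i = -42*5^i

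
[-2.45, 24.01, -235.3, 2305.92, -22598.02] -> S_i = -2.45*(-9.80)^i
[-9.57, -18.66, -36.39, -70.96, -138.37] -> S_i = -9.57*1.95^i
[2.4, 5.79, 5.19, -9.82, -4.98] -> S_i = Random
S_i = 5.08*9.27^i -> [5.08, 47.09, 436.54, 4046.72, 37513.07]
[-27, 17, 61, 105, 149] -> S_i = -27 + 44*i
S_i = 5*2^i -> [5, 10, 20, 40, 80]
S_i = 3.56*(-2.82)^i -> [3.56, -10.04, 28.31, -79.84, 225.14]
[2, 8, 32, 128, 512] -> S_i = 2*4^i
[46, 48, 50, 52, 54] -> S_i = 46 + 2*i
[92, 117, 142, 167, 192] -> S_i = 92 + 25*i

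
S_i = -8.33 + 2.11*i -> [-8.33, -6.22, -4.11, -2.0, 0.11]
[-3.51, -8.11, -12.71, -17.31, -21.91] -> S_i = -3.51 + -4.60*i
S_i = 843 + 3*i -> [843, 846, 849, 852, 855]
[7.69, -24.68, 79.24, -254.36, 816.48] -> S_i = 7.69*(-3.21)^i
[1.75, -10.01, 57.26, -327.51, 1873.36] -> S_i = 1.75*(-5.72)^i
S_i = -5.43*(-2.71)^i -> [-5.43, 14.72, -39.88, 108.07, -292.87]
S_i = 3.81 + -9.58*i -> [3.81, -5.77, -15.35, -24.93, -34.51]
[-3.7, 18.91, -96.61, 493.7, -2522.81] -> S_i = -3.70*(-5.11)^i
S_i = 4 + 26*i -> [4, 30, 56, 82, 108]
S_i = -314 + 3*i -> [-314, -311, -308, -305, -302]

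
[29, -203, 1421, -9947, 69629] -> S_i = 29*-7^i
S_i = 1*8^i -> [1, 8, 64, 512, 4096]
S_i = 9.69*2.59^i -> [9.69, 25.1, 65.0, 168.35, 436.04]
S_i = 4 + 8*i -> [4, 12, 20, 28, 36]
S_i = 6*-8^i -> [6, -48, 384, -3072, 24576]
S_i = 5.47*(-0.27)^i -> [5.47, -1.48, 0.4, -0.11, 0.03]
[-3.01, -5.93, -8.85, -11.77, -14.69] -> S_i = -3.01 + -2.92*i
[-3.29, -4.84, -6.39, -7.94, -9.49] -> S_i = -3.29 + -1.55*i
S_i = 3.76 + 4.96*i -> [3.76, 8.72, 13.68, 18.64, 23.6]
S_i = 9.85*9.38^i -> [9.85, 92.39, 866.65, 8129.14, 76251.36]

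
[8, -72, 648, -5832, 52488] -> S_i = 8*-9^i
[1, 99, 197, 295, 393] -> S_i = 1 + 98*i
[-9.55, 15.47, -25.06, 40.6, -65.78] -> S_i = -9.55*(-1.62)^i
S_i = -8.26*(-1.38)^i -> [-8.26, 11.4, -15.73, 21.71, -29.96]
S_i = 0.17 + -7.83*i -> [0.17, -7.66, -15.49, -23.32, -31.15]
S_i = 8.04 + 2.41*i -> [8.04, 10.45, 12.86, 15.27, 17.68]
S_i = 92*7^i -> [92, 644, 4508, 31556, 220892]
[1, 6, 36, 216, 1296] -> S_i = 1*6^i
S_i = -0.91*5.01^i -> [-0.91, -4.56, -22.84, -114.43, -573.31]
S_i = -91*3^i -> [-91, -273, -819, -2457, -7371]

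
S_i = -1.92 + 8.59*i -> [-1.92, 6.67, 15.26, 23.85, 32.44]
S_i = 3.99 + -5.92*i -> [3.99, -1.93, -7.85, -13.77, -19.69]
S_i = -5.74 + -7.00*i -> [-5.74, -12.74, -19.74, -26.74, -33.74]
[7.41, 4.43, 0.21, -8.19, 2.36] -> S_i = Random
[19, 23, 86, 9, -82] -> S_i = Random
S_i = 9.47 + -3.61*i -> [9.47, 5.86, 2.25, -1.36, -4.97]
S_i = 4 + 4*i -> [4, 8, 12, 16, 20]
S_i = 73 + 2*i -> [73, 75, 77, 79, 81]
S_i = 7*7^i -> [7, 49, 343, 2401, 16807]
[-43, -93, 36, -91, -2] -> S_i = Random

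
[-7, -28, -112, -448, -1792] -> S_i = -7*4^i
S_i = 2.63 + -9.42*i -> [2.63, -6.79, -16.21, -25.63, -35.05]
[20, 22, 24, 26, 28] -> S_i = 20 + 2*i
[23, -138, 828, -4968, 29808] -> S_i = 23*-6^i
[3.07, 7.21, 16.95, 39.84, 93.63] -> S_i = 3.07*2.35^i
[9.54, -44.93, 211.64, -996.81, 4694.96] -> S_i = 9.54*(-4.71)^i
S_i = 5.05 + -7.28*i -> [5.05, -2.23, -9.51, -16.79, -24.07]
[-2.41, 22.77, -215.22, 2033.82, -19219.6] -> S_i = -2.41*(-9.45)^i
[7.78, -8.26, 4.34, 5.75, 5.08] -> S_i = Random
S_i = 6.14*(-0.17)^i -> [6.14, -1.04, 0.18, -0.03, 0.01]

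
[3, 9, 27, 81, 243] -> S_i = 3*3^i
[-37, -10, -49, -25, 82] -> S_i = Random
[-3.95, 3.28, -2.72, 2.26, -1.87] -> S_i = -3.95*(-0.83)^i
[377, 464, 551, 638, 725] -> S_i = 377 + 87*i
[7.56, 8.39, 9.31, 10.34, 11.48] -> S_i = 7.56*1.11^i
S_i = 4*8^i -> [4, 32, 256, 2048, 16384]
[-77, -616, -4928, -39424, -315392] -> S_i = -77*8^i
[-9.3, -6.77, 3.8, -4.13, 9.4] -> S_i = Random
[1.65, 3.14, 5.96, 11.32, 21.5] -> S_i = 1.65*1.90^i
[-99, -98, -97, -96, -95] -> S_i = -99 + 1*i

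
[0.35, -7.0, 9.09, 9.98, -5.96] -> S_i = Random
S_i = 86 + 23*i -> [86, 109, 132, 155, 178]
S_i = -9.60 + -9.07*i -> [-9.6, -18.67, -27.74, -36.81, -45.88]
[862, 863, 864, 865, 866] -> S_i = 862 + 1*i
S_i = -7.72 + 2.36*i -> [-7.72, -5.36, -3.0, -0.64, 1.72]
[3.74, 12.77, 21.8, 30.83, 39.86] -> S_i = 3.74 + 9.03*i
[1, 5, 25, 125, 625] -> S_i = 1*5^i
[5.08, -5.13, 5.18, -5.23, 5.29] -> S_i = 5.08*(-1.01)^i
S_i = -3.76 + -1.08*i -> [-3.76, -4.84, -5.92, -7.0, -8.08]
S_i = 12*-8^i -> [12, -96, 768, -6144, 49152]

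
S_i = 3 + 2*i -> [3, 5, 7, 9, 11]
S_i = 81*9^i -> [81, 729, 6561, 59049, 531441]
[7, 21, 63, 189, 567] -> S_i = 7*3^i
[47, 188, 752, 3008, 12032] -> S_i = 47*4^i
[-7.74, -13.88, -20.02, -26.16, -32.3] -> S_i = -7.74 + -6.14*i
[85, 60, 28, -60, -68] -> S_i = Random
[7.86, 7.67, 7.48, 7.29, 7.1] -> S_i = 7.86 + -0.19*i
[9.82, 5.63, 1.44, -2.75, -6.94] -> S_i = 9.82 + -4.19*i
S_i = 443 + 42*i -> [443, 485, 527, 569, 611]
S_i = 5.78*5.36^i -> [5.78, 30.98, 166.06, 890.07, 4770.75]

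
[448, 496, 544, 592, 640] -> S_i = 448 + 48*i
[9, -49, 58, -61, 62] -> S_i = Random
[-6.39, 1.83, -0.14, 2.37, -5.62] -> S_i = Random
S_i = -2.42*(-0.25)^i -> [-2.42, 0.6, -0.15, 0.04, -0.01]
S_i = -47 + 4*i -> [-47, -43, -39, -35, -31]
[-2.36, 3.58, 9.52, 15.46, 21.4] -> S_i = -2.36 + 5.94*i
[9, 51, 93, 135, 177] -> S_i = 9 + 42*i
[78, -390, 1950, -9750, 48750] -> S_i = 78*-5^i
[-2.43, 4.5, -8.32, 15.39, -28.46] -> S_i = -2.43*(-1.85)^i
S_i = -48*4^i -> [-48, -192, -768, -3072, -12288]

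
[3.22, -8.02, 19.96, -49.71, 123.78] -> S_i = 3.22*(-2.49)^i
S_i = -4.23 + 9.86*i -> [-4.23, 5.63, 15.49, 25.35, 35.21]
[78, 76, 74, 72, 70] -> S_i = 78 + -2*i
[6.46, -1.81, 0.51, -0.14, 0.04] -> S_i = 6.46*(-0.28)^i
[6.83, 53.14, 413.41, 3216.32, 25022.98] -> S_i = 6.83*7.78^i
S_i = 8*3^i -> [8, 24, 72, 216, 648]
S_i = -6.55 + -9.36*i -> [-6.55, -15.91, -25.27, -34.63, -43.99]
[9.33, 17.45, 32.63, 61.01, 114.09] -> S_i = 9.33*1.87^i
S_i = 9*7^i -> [9, 63, 441, 3087, 21609]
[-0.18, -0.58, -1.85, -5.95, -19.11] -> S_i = -0.18*3.21^i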